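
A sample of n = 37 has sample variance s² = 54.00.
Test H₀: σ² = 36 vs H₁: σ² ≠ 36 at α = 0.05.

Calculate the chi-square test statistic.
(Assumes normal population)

Answer: χ² = 54.0000, fail to reject H₀

Derivation:
df = n - 1 = 36
χ² = (n-1)s²/σ₀² = 36×54.00/36 = 54.0000
Critical values: χ²_{0.975,36} = 21.336, χ²_{0.025,36} = 54.437
Rejection region: χ² < 21.336 or χ² > 54.437
Decision: fail to reject H₀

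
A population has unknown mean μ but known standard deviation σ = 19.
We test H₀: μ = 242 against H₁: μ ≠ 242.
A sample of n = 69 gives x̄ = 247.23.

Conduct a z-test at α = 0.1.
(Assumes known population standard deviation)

Answer: z = 2.2865, reject H₀

Derivation:
Standard error: SE = σ/√n = 19/√69 = 2.2873
z-statistic: z = (x̄ - μ₀)/SE = (247.23 - 242)/2.2873 = 2.2865
Critical value: ±1.645
p-value = 0.0222
Decision: reject H₀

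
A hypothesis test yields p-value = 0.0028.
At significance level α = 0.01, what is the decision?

Answer: reject H₀

Derivation:
Compare p-value to α:
0.0028 < 0.01
Decision: reject H₀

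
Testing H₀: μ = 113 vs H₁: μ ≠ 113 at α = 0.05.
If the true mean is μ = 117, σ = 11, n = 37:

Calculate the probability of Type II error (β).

Answer: β ≈ 0.4005

Derivation:
SE = σ/√n = 11/√37 = 1.8084
Critical values: μ₀ ± z_0.025×SE = 113 ± 1.960×1.8084
Acceptance region: (109.4555, 116.5445)
Under H₁ (μ = 117): z_high = (116.5445 - 117)/1.8084 = -0.2519, z_low = (109.4555 - 117)/1.8084 = -4.1719
β = P(not reject | H₁) = Φ(-0.2519) - Φ(-4.1719) ≈ 0.4005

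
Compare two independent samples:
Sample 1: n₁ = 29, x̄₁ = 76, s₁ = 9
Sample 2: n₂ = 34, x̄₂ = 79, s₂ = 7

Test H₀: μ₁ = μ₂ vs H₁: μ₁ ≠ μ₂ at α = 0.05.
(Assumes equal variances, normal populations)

Pooled variance: s²_p = [28×9² + 33×7²]/(61) = 63.6885
s_p = 7.9805
SE = s_p×√(1/n₁ + 1/n₂) = 7.9805×√(1/29 + 1/34) = 2.0173
t = (x̄₁ - x̄₂)/SE = (76 - 79)/2.0173 = -1.4871
df = 61, t-critical = ±2.000
Decision: fail to reject H₀

Answer: t = -1.4871, fail to reject H₀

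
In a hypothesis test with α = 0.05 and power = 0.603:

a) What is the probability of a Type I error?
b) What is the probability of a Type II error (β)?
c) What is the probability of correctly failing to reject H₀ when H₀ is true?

Answer: a) 0.05, b) 0.397, c) 0.95

Derivation:
a) Type I error probability = α = 0.05
b) Power = P(reject H₀ | H₁ true) = 1 - β = 0.603, so Type II error probability = β = 1 - Power = 0.397
c) P(fail to reject H₀ | H₀ true) = 1 - α = 0.95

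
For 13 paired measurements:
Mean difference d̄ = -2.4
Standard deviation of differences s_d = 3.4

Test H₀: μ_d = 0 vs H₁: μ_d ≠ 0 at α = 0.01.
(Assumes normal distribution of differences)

Answer: t = -2.5451, fail to reject H₀

Derivation:
df = n - 1 = 12
SE = s_d/√n = 3.4/√13 = 0.9430
t = d̄/SE = -2.4/0.9430 = -2.5451
Critical value: t_{0.005,12} = ±3.055
p-value ≈ 0.0257
Decision: fail to reject H₀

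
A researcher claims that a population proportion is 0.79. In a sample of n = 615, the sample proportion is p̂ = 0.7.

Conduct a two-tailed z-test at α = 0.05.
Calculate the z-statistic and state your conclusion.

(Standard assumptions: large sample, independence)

H₀: p = 0.79, H₁: p ≠ 0.79
Standard error: SE = √(p₀(1-p₀)/n) = √(0.79×0.21/615) = 0.016424
z-statistic: z = (p̂ - p₀)/SE = (0.7 - 0.79)/0.016424 = -5.4798
Critical value: z_0.025 = ±1.960
p-value < 0.0001
Decision: reject H₀ at α = 0.05

Answer: z = -5.4798, reject H₀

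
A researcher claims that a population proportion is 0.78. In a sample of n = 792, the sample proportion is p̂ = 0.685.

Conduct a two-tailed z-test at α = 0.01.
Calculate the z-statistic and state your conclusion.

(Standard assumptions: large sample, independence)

Answer: z = -6.4538, reject H₀

Derivation:
H₀: p = 0.78, H₁: p ≠ 0.78
Standard error: SE = √(p₀(1-p₀)/n) = √(0.78×0.22/792) = 0.014720
z-statistic: z = (p̂ - p₀)/SE = (0.685 - 0.78)/0.014720 = -6.4538
Critical value: z_0.005 = ±2.576
p-value < 0.0001
Decision: reject H₀ at α = 0.01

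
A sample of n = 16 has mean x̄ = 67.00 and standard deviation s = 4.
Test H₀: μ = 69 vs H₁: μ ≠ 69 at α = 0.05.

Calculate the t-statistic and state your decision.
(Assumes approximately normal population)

df = n - 1 = 15
SE = s/√n = 4/√16 = 1.0000
t = (x̄ - μ₀)/SE = (67.00 - 69)/1.0000 = -2.0000
Critical value: t_{0.025,15} = ±2.131
p-value ≈ 0.0639
Decision: fail to reject H₀

Answer: t = -2.0000, fail to reject H₀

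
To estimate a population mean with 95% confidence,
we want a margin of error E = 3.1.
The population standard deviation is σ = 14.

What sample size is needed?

z_0.025 = 1.960
n = (z×σ/E)² = (1.960×14/3.1)²
n = 78.3511
Round up: n = 79

Answer: n = 79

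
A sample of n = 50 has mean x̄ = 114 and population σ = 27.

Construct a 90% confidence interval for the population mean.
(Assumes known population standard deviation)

Confidence level: 90%, α = 0.1
z_0.05 = 1.645
SE = σ/√n = 27/√50 = 3.8184
Margin of error = 1.645 × 3.8184 = 6.2813
CI: x̄ ± margin = 114 ± 6.2813
CI: (107.7187, 120.2813)

Answer: (107.7187, 120.2813)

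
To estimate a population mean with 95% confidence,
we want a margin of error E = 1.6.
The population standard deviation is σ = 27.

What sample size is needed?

z_0.025 = 1.960
n = (z×σ/E)² = (1.960×27/1.6)²
n = 1093.9556
Round up: n = 1094

Answer: n = 1094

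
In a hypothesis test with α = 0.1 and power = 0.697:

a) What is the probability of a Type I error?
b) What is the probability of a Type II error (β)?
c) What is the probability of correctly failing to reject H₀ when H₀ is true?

Answer: a) 0.1, b) 0.303, c) 0.9

Derivation:
a) Type I error probability = α = 0.1
b) Power = P(reject H₀ | H₁ true) = 1 - β = 0.697, so Type II error probability = β = 1 - Power = 0.303
c) P(fail to reject H₀ | H₀ true) = 1 - α = 0.9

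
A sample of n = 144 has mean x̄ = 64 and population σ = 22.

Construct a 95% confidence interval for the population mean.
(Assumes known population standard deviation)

Answer: (60.4067, 67.5933)

Derivation:
Confidence level: 95%, α = 0.05
z_0.025 = 1.960
SE = σ/√n = 22/√144 = 1.8333
Margin of error = 1.960 × 1.8333 = 3.5933
CI: x̄ ± margin = 64 ± 3.5933
CI: (60.4067, 67.5933)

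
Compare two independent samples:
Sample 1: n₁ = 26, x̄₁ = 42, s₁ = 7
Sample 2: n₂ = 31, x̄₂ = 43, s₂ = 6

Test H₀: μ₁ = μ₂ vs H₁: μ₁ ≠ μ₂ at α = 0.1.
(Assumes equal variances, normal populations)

Answer: t = -0.5809, fail to reject H₀

Derivation:
Pooled variance: s²_p = [25×7² + 30×6²]/(55) = 41.9091
s_p = 6.4737
SE = s_p×√(1/n₁ + 1/n₂) = 6.4737×√(1/26 + 1/31) = 1.7216
t = (x̄₁ - x̄₂)/SE = (42 - 43)/1.7216 = -0.5809
df = 55, t-critical = ±1.673
Decision: fail to reject H₀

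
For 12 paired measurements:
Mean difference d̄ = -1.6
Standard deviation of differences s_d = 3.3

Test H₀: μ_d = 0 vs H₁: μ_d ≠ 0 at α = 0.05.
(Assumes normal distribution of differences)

Answer: t = -1.6796, fail to reject H₀

Derivation:
df = n - 1 = 11
SE = s_d/√n = 3.3/√12 = 0.9526
t = d̄/SE = -1.6/0.9526 = -1.6796
Critical value: t_{0.025,11} = ±2.201
p-value ≈ 0.1212
Decision: fail to reject H₀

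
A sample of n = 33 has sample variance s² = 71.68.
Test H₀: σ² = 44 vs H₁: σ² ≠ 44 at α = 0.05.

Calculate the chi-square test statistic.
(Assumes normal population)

Answer: χ² = 52.1309, reject H₀

Derivation:
df = n - 1 = 32
χ² = (n-1)s²/σ₀² = 32×71.68/44 = 52.1309
Critical values: χ²_{0.975,32} = 18.291, χ²_{0.025,32} = 49.480
Rejection region: χ² < 18.291 or χ² > 49.480
Decision: reject H₀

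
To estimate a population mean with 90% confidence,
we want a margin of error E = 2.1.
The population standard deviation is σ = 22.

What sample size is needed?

Answer: n = 297

Derivation:
z_0.05 = 1.645
n = (z×σ/E)² = (1.645×22/2.1)²
n = 296.9878
Round up: n = 297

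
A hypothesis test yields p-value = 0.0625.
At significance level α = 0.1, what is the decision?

Compare p-value to α:
0.0625 < 0.1
Decision: reject H₀

Answer: reject H₀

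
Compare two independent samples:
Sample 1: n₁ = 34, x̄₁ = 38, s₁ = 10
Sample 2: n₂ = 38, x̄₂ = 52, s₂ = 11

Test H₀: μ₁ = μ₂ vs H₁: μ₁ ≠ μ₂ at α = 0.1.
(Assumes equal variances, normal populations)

Pooled variance: s²_p = [33×10² + 37×11²]/(70) = 111.1000
s_p = 10.5404
SE = s_p×√(1/n₁ + 1/n₂) = 10.5404×√(1/34 + 1/38) = 2.4882
t = (x̄₁ - x̄₂)/SE = (38 - 52)/2.4882 = -5.6266
df = 70, t-critical = ±1.667
Decision: reject H₀

Answer: t = -5.6266, reject H₀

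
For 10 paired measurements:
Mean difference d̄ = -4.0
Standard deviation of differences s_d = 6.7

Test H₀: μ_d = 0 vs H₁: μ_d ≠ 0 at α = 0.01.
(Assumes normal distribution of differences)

Answer: t = -1.8880, fail to reject H₀

Derivation:
df = n - 1 = 9
SE = s_d/√n = 6.7/√10 = 2.1187
t = d̄/SE = -4.0/2.1187 = -1.8880
Critical value: t_{0.005,9} = ±3.250
p-value ≈ 0.0916
Decision: fail to reject H₀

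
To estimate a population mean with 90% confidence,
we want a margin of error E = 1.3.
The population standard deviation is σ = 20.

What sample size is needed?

Answer: n = 641

Derivation:
z_0.05 = 1.645
n = (z×σ/E)² = (1.645×20/1.3)²
n = 640.4793
Round up: n = 641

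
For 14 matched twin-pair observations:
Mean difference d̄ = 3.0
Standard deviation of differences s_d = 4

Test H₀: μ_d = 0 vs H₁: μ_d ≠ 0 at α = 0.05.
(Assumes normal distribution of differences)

df = n - 1 = 13
SE = s_d/√n = 4/√14 = 1.0690
t = d̄/SE = 3.0/1.0690 = 2.8064
Critical value: t_{0.025,13} = ±2.160
p-value ≈ 0.0148
Decision: reject H₀

Answer: t = 2.8064, reject H₀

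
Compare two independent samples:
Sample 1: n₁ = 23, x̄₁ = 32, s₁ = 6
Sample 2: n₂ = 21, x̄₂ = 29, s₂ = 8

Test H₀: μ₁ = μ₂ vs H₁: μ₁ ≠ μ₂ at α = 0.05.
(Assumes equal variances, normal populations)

Answer: t = 1.4152, fail to reject H₀

Derivation:
Pooled variance: s²_p = [22×6² + 20×8²]/(42) = 49.3333
s_p = 7.0238
SE = s_p×√(1/n₁ + 1/n₂) = 7.0238×√(1/23 + 1/21) = 2.1199
t = (x̄₁ - x̄₂)/SE = (32 - 29)/2.1199 = 1.4152
df = 42, t-critical = ±2.018
Decision: fail to reject H₀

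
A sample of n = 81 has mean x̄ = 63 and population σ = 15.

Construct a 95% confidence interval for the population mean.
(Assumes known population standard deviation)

Answer: (59.7333, 66.2667)

Derivation:
Confidence level: 95%, α = 0.05
z_0.025 = 1.960
SE = σ/√n = 15/√81 = 1.6667
Margin of error = 1.960 × 1.6667 = 3.2667
CI: x̄ ± margin = 63 ± 3.2667
CI: (59.7333, 66.2667)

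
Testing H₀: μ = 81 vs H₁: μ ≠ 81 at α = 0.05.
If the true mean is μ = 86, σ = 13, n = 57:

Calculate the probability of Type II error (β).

Answer: β ≈ 0.1726

Derivation:
SE = σ/√n = 13/√57 = 1.7219
Critical values: μ₀ ± z_0.025×SE = 81 ± 1.960×1.7219
Acceptance region: (77.6251, 84.3749)
Under H₁ (μ = 86): z_high = (84.3749 - 86)/1.7219 = -0.9438, z_low = (77.6251 - 86)/1.7219 = -4.8638
β = P(not reject | H₁) = Φ(-0.9438) - Φ(-4.8638) ≈ 0.1726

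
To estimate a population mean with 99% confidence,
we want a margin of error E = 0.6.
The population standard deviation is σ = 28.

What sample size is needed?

Answer: n = 14452

Derivation:
z_0.005 = 2.576
n = (z×σ/E)² = (2.576×28/0.6)²
n = 14451.2455
Round up: n = 14452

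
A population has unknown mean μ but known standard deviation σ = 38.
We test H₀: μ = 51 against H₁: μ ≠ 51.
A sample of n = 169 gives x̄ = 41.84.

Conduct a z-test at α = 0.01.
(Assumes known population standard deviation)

Standard error: SE = σ/√n = 38/√169 = 2.9231
z-statistic: z = (x̄ - μ₀)/SE = (41.84 - 51)/2.9231 = -3.1337
Critical value: ±2.576
p-value = 0.0017
Decision: reject H₀

Answer: z = -3.1337, reject H₀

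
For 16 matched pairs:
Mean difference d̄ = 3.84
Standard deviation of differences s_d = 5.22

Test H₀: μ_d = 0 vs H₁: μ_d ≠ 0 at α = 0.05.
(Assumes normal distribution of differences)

Answer: t = 2.9425, reject H₀

Derivation:
df = n - 1 = 15
SE = s_d/√n = 5.22/√16 = 1.3050
t = d̄/SE = 3.84/1.3050 = 2.9425
Critical value: t_{0.025,15} = ±2.131
p-value ≈ 0.0101
Decision: reject H₀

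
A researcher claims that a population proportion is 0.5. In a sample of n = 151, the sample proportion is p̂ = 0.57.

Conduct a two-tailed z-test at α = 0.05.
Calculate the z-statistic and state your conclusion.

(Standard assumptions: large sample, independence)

Answer: z = 1.7204, fail to reject H₀

Derivation:
H₀: p = 0.5, H₁: p ≠ 0.5
Standard error: SE = √(p₀(1-p₀)/n) = √(0.5×0.5/151) = 0.040689
z-statistic: z = (p̂ - p₀)/SE = (0.57 - 0.5)/0.040689 = 1.7204
Critical value: z_0.025 = ±1.960
p-value = 0.0854
Decision: fail to reject H₀ at α = 0.05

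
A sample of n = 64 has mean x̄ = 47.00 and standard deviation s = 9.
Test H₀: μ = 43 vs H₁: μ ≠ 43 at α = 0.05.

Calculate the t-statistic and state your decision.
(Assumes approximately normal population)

df = n - 1 = 63
SE = s/√n = 9/√64 = 1.1250
t = (x̄ - μ₀)/SE = (47.00 - 43)/1.1250 = 3.5556
Critical value: t_{0.025,63} = ±1.998
p-value ≈ 0.0007
Decision: reject H₀

Answer: t = 3.5556, reject H₀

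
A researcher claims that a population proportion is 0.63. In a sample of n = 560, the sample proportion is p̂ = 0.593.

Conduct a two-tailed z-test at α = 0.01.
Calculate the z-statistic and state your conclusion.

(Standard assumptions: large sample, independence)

Answer: z = -1.8135, fail to reject H₀

Derivation:
H₀: p = 0.63, H₁: p ≠ 0.63
Standard error: SE = √(p₀(1-p₀)/n) = √(0.63×0.37/560) = 0.020402
z-statistic: z = (p̂ - p₀)/SE = (0.593 - 0.63)/0.020402 = -1.8135
Critical value: z_0.005 = ±2.576
p-value = 0.0698
Decision: fail to reject H₀ at α = 0.01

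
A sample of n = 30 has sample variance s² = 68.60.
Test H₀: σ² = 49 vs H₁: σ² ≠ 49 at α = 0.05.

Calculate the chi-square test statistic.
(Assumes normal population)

Answer: χ² = 40.6000, fail to reject H₀

Derivation:
df = n - 1 = 29
χ² = (n-1)s²/σ₀² = 29×68.60/49 = 40.6000
Critical values: χ²_{0.975,29} = 16.047, χ²_{0.025,29} = 45.722
Rejection region: χ² < 16.047 or χ² > 45.722
Decision: fail to reject H₀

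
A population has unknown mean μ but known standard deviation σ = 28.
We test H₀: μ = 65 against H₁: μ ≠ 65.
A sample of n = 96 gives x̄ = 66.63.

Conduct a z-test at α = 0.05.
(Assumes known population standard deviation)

Answer: z = 0.5704, fail to reject H₀

Derivation:
Standard error: SE = σ/√n = 28/√96 = 2.8577
z-statistic: z = (x̄ - μ₀)/SE = (66.63 - 65)/2.8577 = 0.5704
Critical value: ±1.960
p-value = 0.5684
Decision: fail to reject H₀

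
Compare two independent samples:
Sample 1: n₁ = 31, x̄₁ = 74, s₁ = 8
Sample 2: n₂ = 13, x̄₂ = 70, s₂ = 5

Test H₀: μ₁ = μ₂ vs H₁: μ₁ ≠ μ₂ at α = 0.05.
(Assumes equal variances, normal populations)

Answer: t = 1.6651, fail to reject H₀

Derivation:
Pooled variance: s²_p = [30×8² + 12×5²]/(42) = 52.8571
s_p = 7.2703
SE = s_p×√(1/n₁ + 1/n₂) = 7.2703×√(1/31 + 1/13) = 2.4023
t = (x̄₁ - x̄₂)/SE = (74 - 70)/2.4023 = 1.6651
df = 42, t-critical = ±2.018
Decision: fail to reject H₀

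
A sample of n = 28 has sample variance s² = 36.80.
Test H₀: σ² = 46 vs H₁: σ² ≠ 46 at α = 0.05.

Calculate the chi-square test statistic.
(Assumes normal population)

Answer: χ² = 21.6000, fail to reject H₀

Derivation:
df = n - 1 = 27
χ² = (n-1)s²/σ₀² = 27×36.80/46 = 21.6000
Critical values: χ²_{0.975,27} = 14.573, χ²_{0.025,27} = 43.195
Rejection region: χ² < 14.573 or χ² > 43.195
Decision: fail to reject H₀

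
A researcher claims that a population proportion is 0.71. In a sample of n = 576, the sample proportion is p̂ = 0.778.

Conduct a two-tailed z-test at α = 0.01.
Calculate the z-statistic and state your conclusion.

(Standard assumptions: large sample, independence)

H₀: p = 0.71, H₁: p ≠ 0.71
Standard error: SE = √(p₀(1-p₀)/n) = √(0.71×0.29/576) = 0.018907
z-statistic: z = (p̂ - p₀)/SE = (0.778 - 0.71)/0.018907 = 3.5966
Critical value: z_0.005 = ±2.576
p-value = 0.0003
Decision: reject H₀ at α = 0.01

Answer: z = 3.5966, reject H₀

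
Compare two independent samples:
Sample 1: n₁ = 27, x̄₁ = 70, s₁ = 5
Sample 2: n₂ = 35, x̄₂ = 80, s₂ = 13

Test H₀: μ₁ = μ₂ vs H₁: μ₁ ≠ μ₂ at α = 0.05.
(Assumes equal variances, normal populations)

Pooled variance: s²_p = [26×5² + 34×13²]/(60) = 106.6000
s_p = 10.3247
SE = s_p×√(1/n₁ + 1/n₂) = 10.3247×√(1/27 + 1/35) = 2.6446
t = (x̄₁ - x̄₂)/SE = (70 - 80)/2.6446 = -3.7813
df = 60, t-critical = ±2.000
Decision: reject H₀

Answer: t = -3.7813, reject H₀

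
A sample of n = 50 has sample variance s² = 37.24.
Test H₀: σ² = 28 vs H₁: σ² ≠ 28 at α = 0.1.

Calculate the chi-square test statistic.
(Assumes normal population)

df = n - 1 = 49
χ² = (n-1)s²/σ₀² = 49×37.24/28 = 65.1700
Critical values: χ²_{0.95,49} = 33.930, χ²_{0.05,49} = 66.339
Rejection region: χ² < 33.930 or χ² > 66.339
Decision: fail to reject H₀

Answer: χ² = 65.1700, fail to reject H₀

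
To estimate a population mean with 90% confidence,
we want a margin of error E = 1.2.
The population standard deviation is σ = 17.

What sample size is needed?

z_0.05 = 1.645
n = (z×σ/E)² = (1.645×17/1.2)²
n = 543.0842
Round up: n = 544

Answer: n = 544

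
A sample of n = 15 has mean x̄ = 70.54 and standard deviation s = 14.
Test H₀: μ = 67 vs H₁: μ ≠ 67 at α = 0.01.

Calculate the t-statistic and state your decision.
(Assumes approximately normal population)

Answer: t = 0.9793, fail to reject H₀

Derivation:
df = n - 1 = 14
SE = s/√n = 14/√15 = 3.6148
t = (x̄ - μ₀)/SE = (70.54 - 67)/3.6148 = 0.9793
Critical value: t_{0.005,14} = ±2.977
p-value ≈ 0.3441
Decision: fail to reject H₀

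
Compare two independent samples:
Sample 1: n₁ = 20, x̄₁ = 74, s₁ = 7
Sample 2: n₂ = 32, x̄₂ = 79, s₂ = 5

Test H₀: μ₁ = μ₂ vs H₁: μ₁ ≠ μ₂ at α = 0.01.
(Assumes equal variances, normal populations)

Pooled variance: s²_p = [19×7² + 31×5²]/(50) = 34.1200
s_p = 5.8412
SE = s_p×√(1/n₁ + 1/n₂) = 5.8412×√(1/20 + 1/32) = 1.6650
t = (x̄₁ - x̄₂)/SE = (74 - 79)/1.6650 = -3.0030
df = 50, t-critical = ±2.678
Decision: reject H₀

Answer: t = -3.0030, reject H₀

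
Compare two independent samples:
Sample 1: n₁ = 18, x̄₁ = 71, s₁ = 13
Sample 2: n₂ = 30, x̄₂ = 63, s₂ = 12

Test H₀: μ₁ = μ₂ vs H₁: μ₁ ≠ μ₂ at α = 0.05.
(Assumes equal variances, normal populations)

Pooled variance: s²_p = [17×13² + 29×12²]/(46) = 153.2391
s_p = 12.3790
SE = s_p×√(1/n₁ + 1/n₂) = 12.3790×√(1/18 + 1/30) = 3.6907
t = (x̄₁ - x̄₂)/SE = (71 - 63)/3.6907 = 2.1676
df = 46, t-critical = ±2.013
Decision: reject H₀

Answer: t = 2.1676, reject H₀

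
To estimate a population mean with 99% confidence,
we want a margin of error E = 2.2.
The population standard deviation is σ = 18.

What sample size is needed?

z_0.005 = 2.576
n = (z×σ/E)² = (2.576×18/2.2)²
n = 444.2131
Round up: n = 445

Answer: n = 445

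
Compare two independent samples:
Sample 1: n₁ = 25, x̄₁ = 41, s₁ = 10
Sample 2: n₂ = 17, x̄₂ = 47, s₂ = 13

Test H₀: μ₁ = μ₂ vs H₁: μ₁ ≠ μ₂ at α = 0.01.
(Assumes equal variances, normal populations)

Answer: t = -1.6897, fail to reject H₀

Derivation:
Pooled variance: s²_p = [24×10² + 16×13²]/(40) = 127.6000
s_p = 11.2960
SE = s_p×√(1/n₁ + 1/n₂) = 11.2960×√(1/25 + 1/17) = 3.5510
t = (x̄₁ - x̄₂)/SE = (41 - 47)/3.5510 = -1.6897
df = 40, t-critical = ±2.704
Decision: fail to reject H₀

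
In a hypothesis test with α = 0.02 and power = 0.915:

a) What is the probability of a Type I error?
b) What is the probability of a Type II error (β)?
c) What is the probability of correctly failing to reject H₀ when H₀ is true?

Answer: a) 0.02, b) 0.085, c) 0.98

Derivation:
a) Type I error probability = α = 0.02
b) Power = P(reject H₀ | H₁ true) = 1 - β = 0.915, so Type II error probability = β = 1 - Power = 0.085
c) P(fail to reject H₀ | H₀ true) = 1 - α = 0.98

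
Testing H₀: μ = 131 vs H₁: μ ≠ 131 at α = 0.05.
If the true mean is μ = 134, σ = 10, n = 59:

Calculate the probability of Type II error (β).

SE = σ/√n = 10/√59 = 1.3019
Critical values: μ₀ ± z_0.025×SE = 131 ± 1.960×1.3019
Acceptance region: (128.4483, 133.5517)
Under H₁ (μ = 134): z_high = (133.5517 - 134)/1.3019 = -0.3443, z_low = (128.4483 - 134)/1.3019 = -4.2643
β = P(not reject | H₁) = Φ(-0.3443) - Φ(-4.2643) ≈ 0.3653

Answer: β ≈ 0.3653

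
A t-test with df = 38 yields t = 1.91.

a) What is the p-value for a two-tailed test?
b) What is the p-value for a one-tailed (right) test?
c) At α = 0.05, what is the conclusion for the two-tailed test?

Using t-distribution with df = 38:
a) Two-tailed: p = 2×P(T > 1.91) = 0.0637
b) One-tailed: p = P(T > 1.91) = 0.0319
c) 0.0637 ≥ 0.05, fail to reject H₀

Answer: a) 0.0637, b) 0.0319, c) fail to reject H₀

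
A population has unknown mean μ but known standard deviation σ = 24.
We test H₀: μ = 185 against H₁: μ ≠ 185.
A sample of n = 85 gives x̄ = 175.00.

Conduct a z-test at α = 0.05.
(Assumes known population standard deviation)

Answer: z = -3.8414, reject H₀

Derivation:
Standard error: SE = σ/√n = 24/√85 = 2.6032
z-statistic: z = (x̄ - μ₀)/SE = (175.00 - 185)/2.6032 = -3.8414
Critical value: ±1.960
p-value = 0.0001
Decision: reject H₀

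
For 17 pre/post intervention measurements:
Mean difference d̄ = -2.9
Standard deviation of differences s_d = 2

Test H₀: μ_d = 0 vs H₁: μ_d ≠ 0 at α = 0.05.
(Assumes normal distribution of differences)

df = n - 1 = 16
SE = s_d/√n = 2/√17 = 0.4851
t = d̄/SE = -2.9/0.4851 = -5.9781
Critical value: t_{0.025,16} = ±2.120
p-value < 0.0001
Decision: reject H₀

Answer: t = -5.9781, reject H₀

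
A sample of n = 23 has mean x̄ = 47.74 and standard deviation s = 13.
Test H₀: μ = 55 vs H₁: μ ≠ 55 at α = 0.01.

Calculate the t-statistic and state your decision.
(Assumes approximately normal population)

Answer: t = -2.6783, fail to reject H₀

Derivation:
df = n - 1 = 22
SE = s/√n = 13/√23 = 2.7107
t = (x̄ - μ₀)/SE = (47.74 - 55)/2.7107 = -2.6783
Critical value: t_{0.005,22} = ±2.819
p-value ≈ 0.0137
Decision: fail to reject H₀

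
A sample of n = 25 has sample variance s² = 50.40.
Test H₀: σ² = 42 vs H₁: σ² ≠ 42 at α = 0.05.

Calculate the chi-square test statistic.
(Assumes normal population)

Answer: χ² = 28.8000, fail to reject H₀

Derivation:
df = n - 1 = 24
χ² = (n-1)s²/σ₀² = 24×50.40/42 = 28.8000
Critical values: χ²_{0.975,24} = 12.401, χ²_{0.025,24} = 39.364
Rejection region: χ² < 12.401 or χ² > 39.364
Decision: fail to reject H₀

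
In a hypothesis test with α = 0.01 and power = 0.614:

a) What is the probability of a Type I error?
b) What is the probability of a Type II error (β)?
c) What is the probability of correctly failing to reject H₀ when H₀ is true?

a) Type I error probability = α = 0.01
b) Power = P(reject H₀ | H₁ true) = 1 - β = 0.614, so Type II error probability = β = 1 - Power = 0.386
c) P(fail to reject H₀ | H₀ true) = 1 - α = 0.99

Answer: a) 0.01, b) 0.386, c) 0.99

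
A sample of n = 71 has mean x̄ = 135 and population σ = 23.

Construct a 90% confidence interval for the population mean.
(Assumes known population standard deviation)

Confidence level: 90%, α = 0.1
z_0.05 = 1.645
SE = σ/√n = 23/√71 = 2.7296
Margin of error = 1.645 × 2.7296 = 4.4902
CI: x̄ ± margin = 135 ± 4.4902
CI: (130.5098, 139.4902)

Answer: (130.5098, 139.4902)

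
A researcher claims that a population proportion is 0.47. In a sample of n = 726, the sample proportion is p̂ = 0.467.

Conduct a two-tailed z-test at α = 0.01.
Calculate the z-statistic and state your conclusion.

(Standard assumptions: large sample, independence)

H₀: p = 0.47, H₁: p ≠ 0.47
Standard error: SE = √(p₀(1-p₀)/n) = √(0.47×0.53/726) = 0.018523
z-statistic: z = (p̂ - p₀)/SE = (0.467 - 0.47)/0.018523 = -0.1620
Critical value: z_0.005 = ±2.576
p-value = 0.8713
Decision: fail to reject H₀ at α = 0.01

Answer: z = -0.1620, fail to reject H₀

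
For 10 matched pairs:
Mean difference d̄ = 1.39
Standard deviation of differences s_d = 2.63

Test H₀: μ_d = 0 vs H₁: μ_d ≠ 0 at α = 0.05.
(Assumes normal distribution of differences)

Answer: t = 1.6713, fail to reject H₀

Derivation:
df = n - 1 = 9
SE = s_d/√n = 2.63/√10 = 0.8317
t = d̄/SE = 1.39/0.8317 = 1.6713
Critical value: t_{0.025,9} = ±2.262
p-value ≈ 0.1290
Decision: fail to reject H₀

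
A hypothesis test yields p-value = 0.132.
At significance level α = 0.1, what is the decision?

Compare p-value to α:
0.132 ≥ 0.1
Decision: fail to reject H₀

Answer: fail to reject H₀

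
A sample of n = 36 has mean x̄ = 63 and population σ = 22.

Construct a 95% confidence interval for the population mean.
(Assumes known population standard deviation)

Answer: (55.8133, 70.1867)

Derivation:
Confidence level: 95%, α = 0.05
z_0.025 = 1.960
SE = σ/√n = 22/√36 = 3.6667
Margin of error = 1.960 × 3.6667 = 7.1867
CI: x̄ ± margin = 63 ± 7.1867
CI: (55.8133, 70.1867)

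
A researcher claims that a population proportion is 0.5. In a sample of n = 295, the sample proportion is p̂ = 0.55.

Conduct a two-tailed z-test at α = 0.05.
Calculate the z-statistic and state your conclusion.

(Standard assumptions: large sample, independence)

H₀: p = 0.5, H₁: p ≠ 0.5
Standard error: SE = √(p₀(1-p₀)/n) = √(0.5×0.5/295) = 0.029111
z-statistic: z = (p̂ - p₀)/SE = (0.55 - 0.5)/0.029111 = 1.7176
Critical value: z_0.025 = ±1.960
p-value = 0.0859
Decision: fail to reject H₀ at α = 0.05

Answer: z = 1.7176, fail to reject H₀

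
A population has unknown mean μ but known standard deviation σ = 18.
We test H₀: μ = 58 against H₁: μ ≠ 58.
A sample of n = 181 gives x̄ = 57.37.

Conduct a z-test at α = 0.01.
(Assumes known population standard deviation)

Standard error: SE = σ/√n = 18/√181 = 1.3379
z-statistic: z = (x̄ - μ₀)/SE = (57.37 - 58)/1.3379 = -0.4709
Critical value: ±2.576
p-value = 0.6377
Decision: fail to reject H₀

Answer: z = -0.4709, fail to reject H₀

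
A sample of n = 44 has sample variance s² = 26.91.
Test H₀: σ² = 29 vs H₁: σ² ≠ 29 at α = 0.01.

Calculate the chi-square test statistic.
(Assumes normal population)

Answer: χ² = 39.9010, fail to reject H₀

Derivation:
df = n - 1 = 43
χ² = (n-1)s²/σ₀² = 43×26.91/29 = 39.9010
Critical values: χ²_{0.995,43} = 22.859, χ²_{0.005,43} = 70.616
Rejection region: χ² < 22.859 or χ² > 70.616
Decision: fail to reject H₀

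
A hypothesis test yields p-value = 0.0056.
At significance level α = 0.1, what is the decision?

Answer: reject H₀

Derivation:
Compare p-value to α:
0.0056 < 0.1
Decision: reject H₀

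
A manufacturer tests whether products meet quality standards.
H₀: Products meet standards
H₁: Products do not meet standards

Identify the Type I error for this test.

Type I error: rejecting H₀ when it is actually true (false positive).
Type II error: failing to reject H₀ when H₁ is actually true (false negative).

Answer: Rejecting good products that actually meet standards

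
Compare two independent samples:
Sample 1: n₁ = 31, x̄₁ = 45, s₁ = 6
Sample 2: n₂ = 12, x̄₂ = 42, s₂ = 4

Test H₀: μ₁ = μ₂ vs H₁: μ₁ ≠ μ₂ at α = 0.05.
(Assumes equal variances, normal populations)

Answer: t = 1.5942, fail to reject H₀

Derivation:
Pooled variance: s²_p = [30×6² + 11×4²]/(41) = 30.6341
s_p = 5.5348
SE = s_p×√(1/n₁ + 1/n₂) = 5.5348×√(1/31 + 1/12) = 1.8818
t = (x̄₁ - x̄₂)/SE = (45 - 42)/1.8818 = 1.5942
df = 41, t-critical = ±2.020
Decision: fail to reject H₀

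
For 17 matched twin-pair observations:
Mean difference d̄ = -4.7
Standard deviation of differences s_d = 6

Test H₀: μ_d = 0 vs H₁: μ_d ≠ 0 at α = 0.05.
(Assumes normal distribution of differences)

Answer: t = -3.2298, reject H₀

Derivation:
df = n - 1 = 16
SE = s_d/√n = 6/√17 = 1.4552
t = d̄/SE = -4.7/1.4552 = -3.2298
Critical value: t_{0.025,16} = ±2.120
p-value ≈ 0.0052
Decision: reject H₀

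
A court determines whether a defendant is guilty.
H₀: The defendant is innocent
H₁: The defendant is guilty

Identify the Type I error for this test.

A Type I error (probability α) occurs when we reject a true H₀.
A Type II error (probability β) occurs when we fail to reject a false H₀.

Answer: Convicting an innocent person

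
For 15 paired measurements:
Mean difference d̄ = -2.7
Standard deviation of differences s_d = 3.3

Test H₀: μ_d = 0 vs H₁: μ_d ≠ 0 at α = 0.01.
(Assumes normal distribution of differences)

df = n - 1 = 14
SE = s_d/√n = 3.3/√15 = 0.8521
t = d̄/SE = -2.7/0.8521 = -3.1686
Critical value: t_{0.005,14} = ±2.977
p-value ≈ 0.0068
Decision: reject H₀

Answer: t = -3.1686, reject H₀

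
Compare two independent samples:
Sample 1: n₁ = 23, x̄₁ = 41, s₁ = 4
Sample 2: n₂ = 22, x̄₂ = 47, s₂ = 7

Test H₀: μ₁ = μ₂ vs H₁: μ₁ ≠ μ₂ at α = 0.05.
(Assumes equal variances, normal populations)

Answer: t = -3.5503, reject H₀

Derivation:
Pooled variance: s²_p = [22×4² + 21×7²]/(43) = 32.1163
s_p = 5.6671
SE = s_p×√(1/n₁ + 1/n₂) = 5.6671×√(1/23 + 1/22) = 1.6900
t = (x̄₁ - x̄₂)/SE = (41 - 47)/1.6900 = -3.5503
df = 43, t-critical = ±2.017
Decision: reject H₀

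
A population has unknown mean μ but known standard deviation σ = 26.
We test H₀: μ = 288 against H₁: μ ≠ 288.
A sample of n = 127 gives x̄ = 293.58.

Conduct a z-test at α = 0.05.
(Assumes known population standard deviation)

Answer: z = 2.4186, reject H₀

Derivation:
Standard error: SE = σ/√n = 26/√127 = 2.3071
z-statistic: z = (x̄ - μ₀)/SE = (293.58 - 288)/2.3071 = 2.4186
Critical value: ±1.960
p-value = 0.0156
Decision: reject H₀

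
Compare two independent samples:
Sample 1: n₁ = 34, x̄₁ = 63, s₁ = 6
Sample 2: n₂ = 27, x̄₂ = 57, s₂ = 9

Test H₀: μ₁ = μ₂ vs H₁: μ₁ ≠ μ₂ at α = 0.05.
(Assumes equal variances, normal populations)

Pooled variance: s²_p = [33×6² + 26×9²]/(59) = 55.8305
s_p = 7.4720
SE = s_p×√(1/n₁ + 1/n₂) = 7.4720×√(1/34 + 1/27) = 1.9261
t = (x̄₁ - x̄₂)/SE = (63 - 57)/1.9261 = 3.1151
df = 59, t-critical = ±2.001
Decision: reject H₀

Answer: t = 3.1151, reject H₀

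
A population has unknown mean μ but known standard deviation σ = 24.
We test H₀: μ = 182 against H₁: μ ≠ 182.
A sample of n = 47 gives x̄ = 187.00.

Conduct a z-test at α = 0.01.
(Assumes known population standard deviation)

Standard error: SE = σ/√n = 24/√47 = 3.5008
z-statistic: z = (x̄ - μ₀)/SE = (187.00 - 182)/3.5008 = 1.4282
Critical value: ±2.576
p-value = 0.1532
Decision: fail to reject H₀

Answer: z = 1.4282, fail to reject H₀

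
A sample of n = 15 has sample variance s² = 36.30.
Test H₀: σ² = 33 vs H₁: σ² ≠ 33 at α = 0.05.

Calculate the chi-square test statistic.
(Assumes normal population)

Answer: χ² = 15.4000, fail to reject H₀

Derivation:
df = n - 1 = 14
χ² = (n-1)s²/σ₀² = 14×36.30/33 = 15.4000
Critical values: χ²_{0.975,14} = 5.629, χ²_{0.025,14} = 26.119
Rejection region: χ² < 5.629 or χ² > 26.119
Decision: fail to reject H₀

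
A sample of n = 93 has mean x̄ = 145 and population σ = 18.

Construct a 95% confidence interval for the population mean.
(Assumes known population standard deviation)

Answer: (141.3417, 148.6583)

Derivation:
Confidence level: 95%, α = 0.05
z_0.025 = 1.960
SE = σ/√n = 18/√93 = 1.8665
Margin of error = 1.960 × 1.8665 = 3.6583
CI: x̄ ± margin = 145 ± 3.6583
CI: (141.3417, 148.6583)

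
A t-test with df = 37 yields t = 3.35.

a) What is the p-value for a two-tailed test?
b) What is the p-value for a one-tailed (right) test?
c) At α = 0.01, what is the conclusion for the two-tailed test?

Answer: a) 0.0019, b) 0.0009, c) reject H₀

Derivation:
Using t-distribution with df = 37:
a) Two-tailed: p = 2×P(T > 3.35) = 0.0019
b) One-tailed: p = P(T > 3.35) = 0.0009
c) 0.0019 < 0.01, reject H₀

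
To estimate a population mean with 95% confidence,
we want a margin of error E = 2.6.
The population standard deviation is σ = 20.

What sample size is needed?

Answer: n = 228

Derivation:
z_0.025 = 1.960
n = (z×σ/E)² = (1.960×20/2.6)²
n = 227.3136
Round up: n = 228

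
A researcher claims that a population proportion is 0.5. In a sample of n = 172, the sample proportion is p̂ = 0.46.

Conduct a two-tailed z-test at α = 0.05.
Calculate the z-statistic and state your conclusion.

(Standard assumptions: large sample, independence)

H₀: p = 0.5, H₁: p ≠ 0.5
Standard error: SE = √(p₀(1-p₀)/n) = √(0.5×0.5/172) = 0.038125
z-statistic: z = (p̂ - p₀)/SE = (0.46 - 0.5)/0.038125 = -1.0492
Critical value: z_0.025 = ±1.960
p-value = 0.2941
Decision: fail to reject H₀ at α = 0.05

Answer: z = -1.0492, fail to reject H₀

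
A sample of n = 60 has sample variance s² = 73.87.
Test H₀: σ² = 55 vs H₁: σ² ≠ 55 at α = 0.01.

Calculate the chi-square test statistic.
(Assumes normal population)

Answer: χ² = 79.2424, fail to reject H₀

Derivation:
df = n - 1 = 59
χ² = (n-1)s²/σ₀² = 59×73.87/55 = 79.2424
Critical values: χ²_{0.995,59} = 34.770, χ²_{0.005,59} = 90.715
Rejection region: χ² < 34.770 or χ² > 90.715
Decision: fail to reject H₀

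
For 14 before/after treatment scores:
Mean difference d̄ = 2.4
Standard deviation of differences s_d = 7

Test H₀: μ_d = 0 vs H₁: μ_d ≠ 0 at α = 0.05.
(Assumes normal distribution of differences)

Answer: t = 1.2829, fail to reject H₀

Derivation:
df = n - 1 = 13
SE = s_d/√n = 7/√14 = 1.8708
t = d̄/SE = 2.4/1.8708 = 1.2829
Critical value: t_{0.025,13} = ±2.160
p-value ≈ 0.2219
Decision: fail to reject H₀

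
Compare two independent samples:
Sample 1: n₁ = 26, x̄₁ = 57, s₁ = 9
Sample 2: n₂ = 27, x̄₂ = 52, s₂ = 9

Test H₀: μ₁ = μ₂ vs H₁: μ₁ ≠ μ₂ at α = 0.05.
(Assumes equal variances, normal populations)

Answer: t = 2.0219, reject H₀

Derivation:
Pooled variance: s²_p = [25×9² + 26×9²]/(51) = 81.0000
s_p = 9.0000
SE = s_p×√(1/n₁ + 1/n₂) = 9.0000×√(1/26 + 1/27) = 2.4729
t = (x̄₁ - x̄₂)/SE = (57 - 52)/2.4729 = 2.0219
df = 51, t-critical = ±2.008
Decision: reject H₀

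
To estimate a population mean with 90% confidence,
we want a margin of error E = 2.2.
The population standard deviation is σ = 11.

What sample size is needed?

Answer: n = 68

Derivation:
z_0.05 = 1.645
n = (z×σ/E)² = (1.645×11/2.2)²
n = 67.6506
Round up: n = 68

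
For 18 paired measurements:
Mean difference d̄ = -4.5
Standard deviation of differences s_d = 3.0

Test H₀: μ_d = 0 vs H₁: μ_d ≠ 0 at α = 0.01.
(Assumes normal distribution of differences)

df = n - 1 = 17
SE = s_d/√n = 3.0/√18 = 0.7071
t = d̄/SE = -4.5/0.7071 = -6.3640
Critical value: t_{0.005,17} = ±2.898
p-value < 0.0001
Decision: reject H₀

Answer: t = -6.3640, reject H₀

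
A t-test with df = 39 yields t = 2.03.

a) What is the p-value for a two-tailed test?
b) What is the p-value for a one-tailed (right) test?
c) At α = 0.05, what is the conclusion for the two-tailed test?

Using t-distribution with df = 39:
a) Two-tailed: p = 2×P(T > 2.03) = 0.0492
b) One-tailed: p = P(T > 2.03) = 0.0246
c) 0.0492 < 0.05, reject H₀

Answer: a) 0.0492, b) 0.0246, c) reject H₀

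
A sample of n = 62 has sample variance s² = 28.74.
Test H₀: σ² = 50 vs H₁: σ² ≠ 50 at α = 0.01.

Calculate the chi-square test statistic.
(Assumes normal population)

df = n - 1 = 61
χ² = (n-1)s²/σ₀² = 61×28.74/50 = 35.0628
Critical values: χ²_{0.995,61} = 36.301, χ²_{0.005,61} = 93.186
Rejection region: χ² < 36.301 or χ² > 93.186
Decision: reject H₀

Answer: χ² = 35.0628, reject H₀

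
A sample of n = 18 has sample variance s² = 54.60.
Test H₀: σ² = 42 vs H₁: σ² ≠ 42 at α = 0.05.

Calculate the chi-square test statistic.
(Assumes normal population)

Answer: χ² = 22.1000, fail to reject H₀

Derivation:
df = n - 1 = 17
χ² = (n-1)s²/σ₀² = 17×54.60/42 = 22.1000
Critical values: χ²_{0.975,17} = 7.564, χ²_{0.025,17} = 30.191
Rejection region: χ² < 7.564 or χ² > 30.191
Decision: fail to reject H₀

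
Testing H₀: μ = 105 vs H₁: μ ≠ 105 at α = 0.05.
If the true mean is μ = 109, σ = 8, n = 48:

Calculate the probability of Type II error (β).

Answer: β ≈ 0.0663

Derivation:
SE = σ/√n = 8/√48 = 1.1547
Critical values: μ₀ ± z_0.025×SE = 105 ± 1.960×1.1547
Acceptance region: (102.7368, 107.2632)
Under H₁ (μ = 109): z_high = (107.2632 - 109)/1.1547 = -1.5041, z_low = (102.7368 - 109)/1.1547 = -5.4241
β = P(not reject | H₁) = Φ(-1.5041) - Φ(-5.4241) ≈ 0.0663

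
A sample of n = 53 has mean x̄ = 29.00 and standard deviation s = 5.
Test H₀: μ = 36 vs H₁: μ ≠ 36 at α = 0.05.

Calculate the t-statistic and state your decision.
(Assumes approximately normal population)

df = n - 1 = 52
SE = s/√n = 5/√53 = 0.6868
t = (x̄ - μ₀)/SE = (29.00 - 36)/0.6868 = -10.1922
Critical value: t_{0.025,52} = ±2.007
p-value < 0.0001
Decision: reject H₀

Answer: t = -10.1922, reject H₀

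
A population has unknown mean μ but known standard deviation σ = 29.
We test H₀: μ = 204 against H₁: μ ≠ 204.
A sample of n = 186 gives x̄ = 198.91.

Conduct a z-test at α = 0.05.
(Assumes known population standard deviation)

Standard error: SE = σ/√n = 29/√186 = 2.1264
z-statistic: z = (x̄ - μ₀)/SE = (198.91 - 204)/2.1264 = -2.3937
Critical value: ±1.960
p-value = 0.0167
Decision: reject H₀

Answer: z = -2.3937, reject H₀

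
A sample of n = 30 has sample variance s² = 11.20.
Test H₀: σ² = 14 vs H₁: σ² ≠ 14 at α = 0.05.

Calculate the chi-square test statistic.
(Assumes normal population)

df = n - 1 = 29
χ² = (n-1)s²/σ₀² = 29×11.20/14 = 23.2000
Critical values: χ²_{0.975,29} = 16.047, χ²_{0.025,29} = 45.722
Rejection region: χ² < 16.047 or χ² > 45.722
Decision: fail to reject H₀

Answer: χ² = 23.2000, fail to reject H₀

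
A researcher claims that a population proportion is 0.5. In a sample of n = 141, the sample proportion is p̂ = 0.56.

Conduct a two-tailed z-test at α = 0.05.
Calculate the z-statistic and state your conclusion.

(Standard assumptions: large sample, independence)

H₀: p = 0.5, H₁: p ≠ 0.5
Standard error: SE = √(p₀(1-p₀)/n) = √(0.5×0.5/141) = 0.042108
z-statistic: z = (p̂ - p₀)/SE = (0.56 - 0.5)/0.042108 = 1.4249
Critical value: z_0.025 = ±1.960
p-value = 0.1542
Decision: fail to reject H₀ at α = 0.05

Answer: z = 1.4249, fail to reject H₀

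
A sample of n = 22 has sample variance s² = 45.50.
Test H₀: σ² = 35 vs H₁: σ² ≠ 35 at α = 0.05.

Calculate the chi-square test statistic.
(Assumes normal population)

df = n - 1 = 21
χ² = (n-1)s²/σ₀² = 21×45.50/35 = 27.3000
Critical values: χ²_{0.975,21} = 10.283, χ²_{0.025,21} = 35.479
Rejection region: χ² < 10.283 or χ² > 35.479
Decision: fail to reject H₀

Answer: χ² = 27.3000, fail to reject H₀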